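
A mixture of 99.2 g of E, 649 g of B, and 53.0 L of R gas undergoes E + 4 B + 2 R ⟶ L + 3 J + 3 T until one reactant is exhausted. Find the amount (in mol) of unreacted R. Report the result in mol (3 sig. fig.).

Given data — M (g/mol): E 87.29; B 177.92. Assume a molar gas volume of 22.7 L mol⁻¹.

0.511 mol

n(E) = 99.20 / 87.29 = 1.136 mol
n(B) = 649.0 / 177.92 = 3.648 mol
n(R) = 53.00 / 22.7 = 2.335 mol
n/ν for E = 1.136/1 = 1.136
n/ν for B = 3.648/4 = 0.9120
n/ν for R = 2.335/2 = 1.168
Smallest n/ν is B → limiting reagent.
R consumed = (2/4) × 3.648 = 1.824 mol
R remaining = 2.335 − 1.824 = 0.5110 mol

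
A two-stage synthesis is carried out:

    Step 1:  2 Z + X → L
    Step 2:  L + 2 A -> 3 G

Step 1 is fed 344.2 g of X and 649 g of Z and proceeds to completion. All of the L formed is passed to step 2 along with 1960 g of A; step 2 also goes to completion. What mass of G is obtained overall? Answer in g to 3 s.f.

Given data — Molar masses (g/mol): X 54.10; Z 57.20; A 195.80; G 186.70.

2800 g

Step 1:
n(X) = 344.2 / 54.10 = 6.362 mol
n(Z) = 649.0 / 57.20 = 11.35 mol
n/ν for X = 6.362/1 = 6.362
n/ν for Z = 11.35/2 = 5.675
Smallest n/ν is Z → limiting reagent.
n(L) produced = (1/2) × 11.35 = 5.675 mol
Step 2:
n(L) available = 5.675 mol
n(A) = 1960 / 195.80 = 10.01 mol
n/ν for L = 5.675/1 = 5.675
n/ν for A = 10.01/2 = 5.005
Smallest n/ν is A → limiting reagent.
n(G) = (3/2) × 10.01 = 15.02 mol
mass = 15.02 × 186.70 = 2804 g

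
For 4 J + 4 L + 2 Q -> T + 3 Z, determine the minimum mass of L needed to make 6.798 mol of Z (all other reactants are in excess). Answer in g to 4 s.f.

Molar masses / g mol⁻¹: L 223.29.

n(Z) = 6.798 mol
n(L) = (4/3) × 6.798 = 9.064 mol
mass = 9.064 × 223.29 = 2024 g

2024 g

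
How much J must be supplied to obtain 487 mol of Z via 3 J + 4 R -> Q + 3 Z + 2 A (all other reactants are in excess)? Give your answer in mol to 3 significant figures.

487 mol

n(Z) = 487.0 mol
n(J) = (3/3) × 487.0 = 487.0 mol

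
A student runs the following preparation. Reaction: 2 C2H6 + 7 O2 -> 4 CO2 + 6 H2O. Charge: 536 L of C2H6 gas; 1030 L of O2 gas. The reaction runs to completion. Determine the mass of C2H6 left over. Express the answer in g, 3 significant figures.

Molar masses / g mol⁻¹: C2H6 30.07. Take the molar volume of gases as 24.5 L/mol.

n(C2H6) = 536.0 / 24.5 = 21.88 mol
n(O2) = 1030 / 24.5 = 42.04 mol
n/ν for C2H6 = 21.88/2 = 10.94
n/ν for O2 = 42.04/7 = 6.006
Smallest n/ν is O2 → limiting reagent.
C2H6 consumed = (2/7) × 42.04 = 12.01 mol
C2H6 remaining = 21.88 − 12.01 = 9.870 mol
mass = 9.870 × 30.07 = 296.8 g

297 g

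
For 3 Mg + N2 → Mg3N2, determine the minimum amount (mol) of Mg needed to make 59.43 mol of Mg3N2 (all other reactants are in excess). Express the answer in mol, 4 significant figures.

n(Mg3N2) = 59.43 mol
n(Mg) = (3/1) × 59.43 = 178.3 mol

178.3 mol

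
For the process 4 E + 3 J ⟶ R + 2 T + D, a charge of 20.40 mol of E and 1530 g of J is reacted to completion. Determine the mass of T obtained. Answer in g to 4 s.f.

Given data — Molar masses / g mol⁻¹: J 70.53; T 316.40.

n(E) = 20.40 mol
n(J) = 1530 / 70.53 = 21.69 mol
n/ν for E = 20.40/4 = 5.100
n/ν for J = 21.69/3 = 7.230
Smallest n/ν is E → limiting reagent.
n(T) = (2/4) × 20.40 = 10.20 mol
mass = 10.20 × 316.40 = 3227 g

3227 g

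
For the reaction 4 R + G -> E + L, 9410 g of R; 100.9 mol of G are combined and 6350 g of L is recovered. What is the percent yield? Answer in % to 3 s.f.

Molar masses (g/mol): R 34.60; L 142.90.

65.4 %

n(R) = 9410 / 34.60 = 272.0 mol
n(G) = 100.9 mol
n/ν → R: 68.00, G: 100.9; R is limiting.
theoretical n(L) = (1/4) × 272.0 = 68.00 mol → 9717 g
% yield = 6350 / 9717 × 100 = 65.35 %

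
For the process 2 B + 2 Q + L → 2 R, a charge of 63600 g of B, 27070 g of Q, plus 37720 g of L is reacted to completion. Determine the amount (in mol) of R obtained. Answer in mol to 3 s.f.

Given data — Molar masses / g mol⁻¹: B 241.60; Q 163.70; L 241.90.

n(B) = 63600 / 241.60 = 263.2 mol
n(Q) = 27070 / 163.70 = 165.4 mol
n(L) = 37720 / 241.90 = 155.9 mol
n/ν for B = 263.2/2 = 131.6
n/ν for Q = 165.4/2 = 82.70
n/ν for L = 155.9/1 = 155.9
Smallest n/ν is Q → limiting reagent.
n(R) = (2/2) × 165.4 = 165.4 mol

165 mol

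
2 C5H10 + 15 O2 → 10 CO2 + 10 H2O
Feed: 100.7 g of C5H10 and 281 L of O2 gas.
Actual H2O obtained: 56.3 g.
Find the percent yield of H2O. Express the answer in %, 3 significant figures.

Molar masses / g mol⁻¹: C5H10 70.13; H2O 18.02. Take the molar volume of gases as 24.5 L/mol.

n(C5H10) = 100.7 / 70.13 = 1.436 mol
n(O2) = 281.0 / 24.5 = 11.47 mol
n/ν for C5H10 = 1.436/2 = 0.7180
n/ν for O2 = 11.47/15 = 0.7647
Smallest n/ν is C5H10 → limiting reagent.
theoretical n(H2O) = (10/2) × 1.436 = 7.180 mol → 129.4 g
% yield = 56.3 / 129.4 × 100 = 43.51 %

43.5 %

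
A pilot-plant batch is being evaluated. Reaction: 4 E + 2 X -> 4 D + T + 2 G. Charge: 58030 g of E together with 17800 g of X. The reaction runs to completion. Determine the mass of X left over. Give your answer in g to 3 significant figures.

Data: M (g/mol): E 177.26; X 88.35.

3340 g

n(E) = 58030 / 177.26 = 327.4 mol
n(X) = 17800 / 88.35 = 201.5 mol
n/ν → E: 81.85, X: 100.8; E is limiting.
X consumed = (2/4) × 327.4 = 163.7 mol
X remaining = 201.5 − 163.7 = 37.80 mol
mass = 37.80 × 88.35 = 3340 g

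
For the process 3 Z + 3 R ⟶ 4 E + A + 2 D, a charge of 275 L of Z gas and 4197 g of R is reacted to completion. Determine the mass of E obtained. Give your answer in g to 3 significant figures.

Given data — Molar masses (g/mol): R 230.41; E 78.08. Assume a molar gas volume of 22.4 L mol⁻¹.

1280 g

n(Z) = 275.0 / 22.4 = 12.28 mol
n(R) = 4197 / 230.41 = 18.22 mol
n/ν for Z = 12.28/3 = 4.093
n/ν for R = 18.22/3 = 6.073
Smallest n/ν is Z → limiting reagent.
n(E) = (4/3) × 12.28 = 16.37 mol
mass = 16.37 × 78.08 = 1278 g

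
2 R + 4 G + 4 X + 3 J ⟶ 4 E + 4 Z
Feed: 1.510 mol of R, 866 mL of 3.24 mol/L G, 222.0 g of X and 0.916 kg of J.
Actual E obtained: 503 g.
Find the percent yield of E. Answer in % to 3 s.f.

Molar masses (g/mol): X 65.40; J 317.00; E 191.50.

93.6 %

n(R) = 1.510 mol
n(G) = 3.24 × 866.0/1000 = 2.806 mol
n(X) = 222.0 / 65.40 = 3.394 mol
n(J) = 0.9160×1000 / 317.00 = 2.890 mol
n/ν for R = 1.510/2 = 0.7550
n/ν for G = 2.806/4 = 0.7015
n/ν for X = 3.394/4 = 0.8485
n/ν for J = 2.890/3 = 0.9633
Smallest n/ν is G → limiting reagent.
theoretical n(E) = (4/4) × 2.806 = 2.806 mol → 537.3 g
% yield = 503 / 537.3 × 100 = 93.62 %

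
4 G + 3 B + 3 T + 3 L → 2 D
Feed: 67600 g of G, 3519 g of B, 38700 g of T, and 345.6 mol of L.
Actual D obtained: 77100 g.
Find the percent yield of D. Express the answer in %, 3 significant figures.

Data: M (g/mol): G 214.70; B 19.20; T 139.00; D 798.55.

n(G) = 67600 / 214.70 = 314.9 mol
n(B) = 3519 / 19.20 = 183.3 mol
n(T) = 38700 / 139.00 = 278.4 mol
n(L) = 345.6 mol
n/ν → G: 78.73, B: 61.10, T: 92.80, L: 115.2; B is limiting.
theoretical n(D) = (2/3) × 183.3 = 122.2 mol → 97580 g
% yield = 77100 / 97580 × 100 = 79.01 %

79.0 %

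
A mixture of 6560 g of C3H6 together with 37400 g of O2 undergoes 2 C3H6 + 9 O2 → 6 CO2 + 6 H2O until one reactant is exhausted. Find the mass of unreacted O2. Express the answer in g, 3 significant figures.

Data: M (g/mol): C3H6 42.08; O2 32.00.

n(C3H6) = 6560 / 42.08 = 155.9 mol
n(O2) = 37400 / 32.00 = 1169 mol
n/ν for C3H6 = 155.9/2 = 77.95
n/ν for O2 = 1169/9 = 129.9
Smallest n/ν is C3H6 → limiting reagent.
O2 consumed = (9/2) × 155.9 = 701.6 mol
O2 remaining = 1169 − 701.6 = 467.4 mol
mass = 467.4 × 32.00 = 14960 g

15000 g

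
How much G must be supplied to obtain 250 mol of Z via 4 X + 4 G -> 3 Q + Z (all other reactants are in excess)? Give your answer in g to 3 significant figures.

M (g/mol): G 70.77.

n(Z) = 250.0 mol
n(G) = (4/1) × 250.0 = 1000 mol
mass = 1000 × 70.77 = 70770 g

70800 g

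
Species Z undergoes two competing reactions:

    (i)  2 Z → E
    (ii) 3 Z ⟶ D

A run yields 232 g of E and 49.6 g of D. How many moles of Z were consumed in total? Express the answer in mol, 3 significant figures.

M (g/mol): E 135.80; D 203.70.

n(E) = 232 / 135.80 = 1.708 mol
n(D) = 49.6 / 203.70 = 0.2435 mol
n(Z) via (i) = (2/1)×1.708 = 3.416 mol
n(Z) via (ii) = (3/1)×0.2435 = 0.7305 mol
total n(Z) = 3.416 + 0.7305 = 4.147 mol

4.15 mol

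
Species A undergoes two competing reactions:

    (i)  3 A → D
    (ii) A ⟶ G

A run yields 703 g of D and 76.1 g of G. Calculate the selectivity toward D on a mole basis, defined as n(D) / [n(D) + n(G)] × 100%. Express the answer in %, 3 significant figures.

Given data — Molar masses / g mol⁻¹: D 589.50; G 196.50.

75.5 %

n(D) = 703 / 589.50 = 1.193 mol
n(G) = 76.1 / 196.50 = 0.3873 mol
selectivity = 1.193/(1.193+0.3873) × 100 = 75.49 %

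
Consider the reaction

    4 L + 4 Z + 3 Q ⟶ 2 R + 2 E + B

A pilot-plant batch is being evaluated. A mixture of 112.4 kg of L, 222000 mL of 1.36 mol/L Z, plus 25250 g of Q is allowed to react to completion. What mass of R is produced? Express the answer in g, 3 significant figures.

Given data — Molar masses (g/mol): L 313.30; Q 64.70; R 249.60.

n(L) = 112.4×1000 / 313.30 = 358.8 mol
n(Z) = 1.36 × 222000/1000 = 301.9 mol
n(Q) = 25250 / 64.70 = 390.3 mol
n/ν → L: 89.70, Z: 75.48, Q: 130.1; Z is limiting.
n(R) = (2/4) × 301.9 = 151.0 mol
mass = 151.0 × 249.60 = 37690 g

37700 g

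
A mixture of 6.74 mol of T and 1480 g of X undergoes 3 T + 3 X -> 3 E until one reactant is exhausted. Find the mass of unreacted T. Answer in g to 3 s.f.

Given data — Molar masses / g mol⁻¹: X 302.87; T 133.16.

247 g

n(T) = 6.740 mol
n(X) = 1480 / 302.87 = 4.887 mol
n/ν → T: 2.247, X: 1.629; X is limiting.
T consumed = (3/3) × 4.887 = 4.887 mol
T remaining = 6.740 − 4.887 = 1.853 mol
mass = 1.853 × 133.16 = 246.7 g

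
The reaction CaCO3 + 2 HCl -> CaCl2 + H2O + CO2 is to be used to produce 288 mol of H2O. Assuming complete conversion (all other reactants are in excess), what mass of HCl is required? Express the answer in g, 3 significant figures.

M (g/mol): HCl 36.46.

n(H2O) = 288.0 mol
n(HCl) = (2/1) × 288.0 = 576.0 mol
mass = 576.0 × 36.46 = 21000 g

21000 g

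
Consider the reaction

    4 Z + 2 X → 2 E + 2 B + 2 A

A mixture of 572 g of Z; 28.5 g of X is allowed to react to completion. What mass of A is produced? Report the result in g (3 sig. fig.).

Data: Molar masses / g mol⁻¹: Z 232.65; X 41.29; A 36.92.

25.5 g

n(Z) = 572.0 / 232.65 = 2.459 mol
n(X) = 28.50 / 41.29 = 0.6902 mol
n/ν for Z = 2.459/4 = 0.6148
n/ν for X = 0.6902/2 = 0.3451
Smallest n/ν is X → limiting reagent.
n(A) = (2/2) × 0.6902 = 0.6902 mol
mass = 0.6902 × 36.92 = 25.48 g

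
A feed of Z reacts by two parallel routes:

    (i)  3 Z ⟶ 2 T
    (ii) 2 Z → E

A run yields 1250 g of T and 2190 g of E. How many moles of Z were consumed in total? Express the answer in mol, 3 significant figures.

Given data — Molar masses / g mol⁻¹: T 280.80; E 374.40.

18.4 mol

n(T) = 1250 / 280.80 = 4.452 mol
n(E) = 2190 / 374.40 = 5.849 mol
n(Z) via (i) = (3/2)×4.452 = 6.678 mol
n(Z) via (ii) = (2/1)×5.849 = 11.70 mol
total n(Z) = 6.678 + 11.70 = 18.38 mol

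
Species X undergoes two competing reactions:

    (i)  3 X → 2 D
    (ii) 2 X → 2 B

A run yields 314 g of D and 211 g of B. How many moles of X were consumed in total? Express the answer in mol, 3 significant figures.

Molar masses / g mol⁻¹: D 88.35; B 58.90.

n(D) = 314 / 88.35 = 3.554 mol
n(B) = 211 / 58.90 = 3.582 mol
n(X) via (i) = (3/2)×3.554 = 5.331 mol
n(X) via (ii) = (2/2)×3.582 = 3.582 mol
total n(X) = 5.331 + 3.582 = 8.913 mol

8.91 mol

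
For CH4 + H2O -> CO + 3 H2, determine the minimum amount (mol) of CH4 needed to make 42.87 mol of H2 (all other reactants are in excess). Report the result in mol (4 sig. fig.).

14.29 mol

n(H2) = 42.87 mol
n(CH4) = (1/3) × 42.87 = 14.29 mol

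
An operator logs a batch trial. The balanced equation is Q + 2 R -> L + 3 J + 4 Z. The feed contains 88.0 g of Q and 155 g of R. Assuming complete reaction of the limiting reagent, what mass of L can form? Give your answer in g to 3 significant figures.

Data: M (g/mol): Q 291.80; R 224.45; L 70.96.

21.4 g

n(Q) = 88.00 / 291.80 = 0.3016 mol
n(R) = 155.0 / 224.45 = 0.6906 mol
n/ν for Q = 0.3016/1 = 0.3016
n/ν for R = 0.6906/2 = 0.3453
Smallest n/ν is Q → limiting reagent.
n(L) = (1/1) × 0.3016 = 0.3016 mol
mass = 0.3016 × 70.96 = 21.40 g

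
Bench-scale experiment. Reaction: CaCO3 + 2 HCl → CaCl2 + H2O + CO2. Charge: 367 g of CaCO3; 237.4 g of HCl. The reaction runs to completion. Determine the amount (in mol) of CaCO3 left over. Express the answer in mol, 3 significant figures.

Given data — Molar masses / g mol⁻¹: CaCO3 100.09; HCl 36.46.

n(CaCO3) = 367.0 / 100.09 = 3.667 mol
n(HCl) = 237.4 / 36.46 = 6.511 mol
n/ν for CaCO3 = 3.667/1 = 3.667
n/ν for HCl = 6.511/2 = 3.256
Smallest n/ν is HCl → limiting reagent.
CaCO3 consumed = (1/2) × 6.511 = 3.256 mol
CaCO3 remaining = 3.667 − 3.256 = 0.4110 mol

0.411 mol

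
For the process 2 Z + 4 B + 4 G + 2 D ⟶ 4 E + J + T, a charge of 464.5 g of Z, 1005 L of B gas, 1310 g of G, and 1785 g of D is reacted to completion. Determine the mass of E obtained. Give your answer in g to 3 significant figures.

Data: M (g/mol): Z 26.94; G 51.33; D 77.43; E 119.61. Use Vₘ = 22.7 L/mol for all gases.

n(Z) = 464.5 / 26.94 = 17.24 mol
n(B) = 1005 / 22.7 = 44.27 mol
n(G) = 1310 / 51.33 = 25.52 mol
n(D) = 1785 / 77.43 = 23.05 mol
n/ν → Z: 8.620, B: 11.07, G: 6.380, D: 11.53; G is limiting.
n(E) = (4/4) × 25.52 = 25.52 mol
mass = 25.52 × 119.61 = 3052 g

3050 g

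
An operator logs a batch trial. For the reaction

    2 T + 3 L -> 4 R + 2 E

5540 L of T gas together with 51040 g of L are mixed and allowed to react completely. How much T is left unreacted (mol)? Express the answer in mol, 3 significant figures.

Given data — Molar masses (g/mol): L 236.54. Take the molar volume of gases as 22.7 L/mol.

100 mol

n(T) = 5540 / 22.7 = 244.1 mol
n(L) = 51040 / 236.54 = 215.8 mol
n/ν → T: 122.1, L: 71.93; L is limiting.
T consumed = (2/3) × 215.8 = 143.9 mol
T remaining = 244.1 − 143.9 = 100.2 mol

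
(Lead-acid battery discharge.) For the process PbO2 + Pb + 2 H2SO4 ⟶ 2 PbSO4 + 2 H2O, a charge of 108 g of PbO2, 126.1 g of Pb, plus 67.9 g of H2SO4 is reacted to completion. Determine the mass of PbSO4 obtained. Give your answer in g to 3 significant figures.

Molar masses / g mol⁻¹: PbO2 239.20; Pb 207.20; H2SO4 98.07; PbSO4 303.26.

n(PbO2) = 108.0 / 239.20 = 0.4515 mol
n(Pb) = 126.1 / 207.20 = 0.6086 mol
n(H2SO4) = 67.90 / 98.07 = 0.6924 mol
n/ν for PbO2 = 0.4515/1 = 0.4515
n/ν for Pb = 0.6086/1 = 0.6086
n/ν for H2SO4 = 0.6924/2 = 0.3462
Smallest n/ν is H2SO4 → limiting reagent.
n(PbSO4) = (2/2) × 0.6924 = 0.6924 mol
mass = 0.6924 × 303.26 = 210.0 g

210 g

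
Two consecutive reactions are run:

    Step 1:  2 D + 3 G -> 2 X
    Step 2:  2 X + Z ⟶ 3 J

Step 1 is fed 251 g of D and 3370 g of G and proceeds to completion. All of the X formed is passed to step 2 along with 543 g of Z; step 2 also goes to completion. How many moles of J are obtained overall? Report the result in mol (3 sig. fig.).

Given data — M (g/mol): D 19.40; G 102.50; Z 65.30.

19.4 mol

Step 1:
n(D) = 251.0 / 19.40 = 12.94 mol
n(G) = 3370 / 102.50 = 32.88 mol
n/ν → D: 6.470, G: 10.96; D is limiting.
n(X) produced = (2/2) × 12.94 = 12.94 mol
Step 2:
n(X) available = 12.94 mol
n(Z) = 543.0 / 65.30 = 8.315 mol
n/ν → X: 6.470, Z: 8.315; X is limiting.
n(J) = (3/2) × 12.94 = 19.41 mol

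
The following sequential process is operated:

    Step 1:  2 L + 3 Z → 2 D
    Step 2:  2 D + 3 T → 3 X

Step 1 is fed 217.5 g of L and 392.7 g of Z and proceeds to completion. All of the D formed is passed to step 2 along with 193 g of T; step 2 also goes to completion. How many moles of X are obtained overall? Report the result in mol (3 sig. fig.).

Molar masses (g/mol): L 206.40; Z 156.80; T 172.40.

Step 1:
n(L) = 217.5 / 206.40 = 1.054 mol
n(Z) = 392.7 / 156.80 = 2.504 mol
n/ν → L: 0.5270, Z: 0.8347; L is limiting.
n(D) produced = (2/2) × 1.054 = 1.054 mol
Step 2:
n(D) available = 1.054 mol
n(T) = 193.0 / 172.40 = 1.119 mol
n/ν → D: 0.5270, T: 0.3730; T is limiting.
n(X) = (3/3) × 1.119 = 1.119 mol

1.12 mol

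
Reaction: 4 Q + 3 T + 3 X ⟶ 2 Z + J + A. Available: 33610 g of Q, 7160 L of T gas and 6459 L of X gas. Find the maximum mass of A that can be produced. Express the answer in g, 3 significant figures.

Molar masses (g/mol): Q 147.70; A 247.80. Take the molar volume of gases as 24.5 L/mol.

n(Q) = 33610 / 147.70 = 227.6 mol
n(T) = 7160 / 24.5 = 292.2 mol
n(X) = 6459 / 24.5 = 263.6 mol
n/ν → Q: 56.90, T: 97.40, X: 87.87; Q is limiting.
n(A) = (1/4) × 227.6 = 56.90 mol
mass = 56.90 × 247.80 = 14100 g

14100 g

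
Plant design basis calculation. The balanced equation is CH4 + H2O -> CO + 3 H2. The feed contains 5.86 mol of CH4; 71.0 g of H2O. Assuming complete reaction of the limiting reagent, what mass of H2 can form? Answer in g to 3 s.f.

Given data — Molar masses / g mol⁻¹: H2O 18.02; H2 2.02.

n(CH4) = 5.860 mol
n(H2O) = 71.00 / 18.02 = 3.940 mol
n/ν for CH4 = 5.860/1 = 5.860
n/ν for H2O = 3.940/1 = 3.940
Smallest n/ν is H2O → limiting reagent.
n(H2) = (3/1) × 3.940 = 11.82 mol
mass = 11.82 × 2.02 = 23.88 g

23.9 g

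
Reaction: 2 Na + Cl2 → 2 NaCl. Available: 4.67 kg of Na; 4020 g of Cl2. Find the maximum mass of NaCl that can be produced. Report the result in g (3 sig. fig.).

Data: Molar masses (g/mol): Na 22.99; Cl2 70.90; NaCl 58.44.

n(Na) = 4.670×1000 / 22.99 = 203.1 mol
n(Cl2) = 4020 / 70.90 = 56.70 mol
n/ν for Na = 203.1/2 = 101.6
n/ν for Cl2 = 56.70/1 = 56.70
Smallest n/ν is Cl2 → limiting reagent.
n(NaCl) = (2/1) × 56.70 = 113.4 mol
mass = 113.4 × 58.44 = 6627 g

6630 g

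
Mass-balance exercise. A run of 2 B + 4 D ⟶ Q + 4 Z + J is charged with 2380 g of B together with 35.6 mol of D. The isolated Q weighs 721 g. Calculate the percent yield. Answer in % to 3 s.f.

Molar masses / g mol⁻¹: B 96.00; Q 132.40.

n(B) = 2380 / 96.00 = 24.79 mol
n(D) = 35.60 mol
n/ν for B = 24.79/2 = 12.40
n/ν for D = 35.60/4 = 8.900
Smallest n/ν is D → limiting reagent.
theoretical n(Q) = (1/4) × 35.60 = 8.900 mol → 1178 g
% yield = 721 / 1178 × 100 = 61.21 %

61.2 %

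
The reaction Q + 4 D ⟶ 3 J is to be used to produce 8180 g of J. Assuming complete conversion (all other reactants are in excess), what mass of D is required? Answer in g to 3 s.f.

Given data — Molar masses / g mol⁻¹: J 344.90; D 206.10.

n(J) = 8180 / 344.90 = 23.72 mol
n(D) = (4/3) × 23.72 = 31.63 mol
mass = 31.63 × 206.10 = 6519 g

6520 g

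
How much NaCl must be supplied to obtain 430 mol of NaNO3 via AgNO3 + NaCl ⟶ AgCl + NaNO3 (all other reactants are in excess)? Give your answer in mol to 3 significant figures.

n(NaNO3) = 430.0 mol
n(NaCl) = (1/1) × 430.0 = 430.0 mol

430 mol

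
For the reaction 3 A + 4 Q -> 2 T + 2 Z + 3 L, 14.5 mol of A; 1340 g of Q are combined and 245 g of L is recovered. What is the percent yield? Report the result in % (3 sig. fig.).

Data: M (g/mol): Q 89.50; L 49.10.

n(A) = 14.50 mol
n(Q) = 1340 / 89.50 = 14.97 mol
n/ν → A: 4.833, Q: 3.743; Q is limiting.
theoretical n(L) = (3/4) × 14.97 = 11.23 mol → 551.4 g
% yield = 245 / 551.4 × 100 = 44.43 %

44.4 %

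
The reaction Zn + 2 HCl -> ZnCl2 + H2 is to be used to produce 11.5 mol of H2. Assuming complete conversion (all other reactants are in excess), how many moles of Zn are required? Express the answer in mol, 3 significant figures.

n(H2) = 11.50 mol
n(Zn) = (1/1) × 11.50 = 11.50 mol

11.5 mol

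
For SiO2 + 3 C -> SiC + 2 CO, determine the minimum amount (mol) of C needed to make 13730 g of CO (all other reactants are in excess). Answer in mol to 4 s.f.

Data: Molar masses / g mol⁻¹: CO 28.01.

n(CO) = 13730 / 28.01 = 490.2 mol
n(C) = (3/2) × 490.2 = 735.3 mol

735.3 mol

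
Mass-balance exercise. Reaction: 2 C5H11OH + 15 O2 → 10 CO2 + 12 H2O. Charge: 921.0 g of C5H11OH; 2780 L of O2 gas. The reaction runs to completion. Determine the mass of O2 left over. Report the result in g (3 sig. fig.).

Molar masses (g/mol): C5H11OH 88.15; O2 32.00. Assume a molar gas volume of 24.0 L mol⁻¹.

1200 g

n(C5H11OH) = 921.0 / 88.15 = 10.45 mol
n(O2) = 2780 / 24.0 = 115.8 mol
n/ν → C5H11OH: 5.225, O2: 7.720; C5H11OH is limiting.
O2 consumed = (15/2) × 10.45 = 78.38 mol
O2 remaining = 115.8 − 78.38 = 37.42 mol
mass = 37.42 × 32.00 = 1197 g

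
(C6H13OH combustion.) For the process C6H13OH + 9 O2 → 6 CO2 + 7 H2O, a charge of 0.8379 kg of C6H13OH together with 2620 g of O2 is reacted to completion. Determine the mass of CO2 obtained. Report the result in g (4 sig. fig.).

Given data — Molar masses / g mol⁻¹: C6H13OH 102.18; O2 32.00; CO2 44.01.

2165 g

n(C6H13OH) = 0.8379×1000 / 102.18 = 8.200 mol
n(O2) = 2620 / 32.00 = 81.88 mol
n/ν for C6H13OH = 8.200/1 = 8.200
n/ν for O2 = 81.88/9 = 9.098
Smallest n/ν is C6H13OH → limiting reagent.
n(CO2) = (6/1) × 8.200 = 49.20 mol
mass = 49.20 × 44.01 = 2165 g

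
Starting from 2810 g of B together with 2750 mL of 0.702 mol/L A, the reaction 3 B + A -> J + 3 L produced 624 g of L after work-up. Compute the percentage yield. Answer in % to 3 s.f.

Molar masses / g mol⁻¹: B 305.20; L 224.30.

n(B) = 2810 / 305.20 = 9.207 mol
n(A) = 0.702 × 2750/1000 = 1.931 mol
n/ν for B = 9.207/3 = 3.069
n/ν for A = 1.931/1 = 1.931
Smallest n/ν is A → limiting reagent.
theoretical n(L) = (3/1) × 1.931 = 5.793 mol → 1299 g
% yield = 624 / 1299 × 100 = 48.04 %

48.0 %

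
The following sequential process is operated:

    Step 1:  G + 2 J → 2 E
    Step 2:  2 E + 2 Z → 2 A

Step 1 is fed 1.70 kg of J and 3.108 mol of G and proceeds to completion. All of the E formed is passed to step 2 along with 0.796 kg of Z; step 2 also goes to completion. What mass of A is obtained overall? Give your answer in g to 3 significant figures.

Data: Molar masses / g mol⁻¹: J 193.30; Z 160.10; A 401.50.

Step 1:
n(J) = 1.700×1000 / 193.30 = 8.795 mol
n(G) = 3.108 mol
n/ν for J = 8.795/2 = 4.398
n/ν for G = 3.108/1 = 3.108
Smallest n/ν is G → limiting reagent.
n(E) produced = (2/1) × 3.108 = 6.216 mol
Step 2:
n(E) available = 6.216 mol
n(Z) = 0.7960×1000 / 160.10 = 4.972 mol
n/ν for E = 6.216/2 = 3.108
n/ν for Z = 4.972/2 = 2.486
Smallest n/ν is Z → limiting reagent.
n(A) = (2/2) × 4.972 = 4.972 mol
mass = 4.972 × 401.50 = 1996 g

2000 g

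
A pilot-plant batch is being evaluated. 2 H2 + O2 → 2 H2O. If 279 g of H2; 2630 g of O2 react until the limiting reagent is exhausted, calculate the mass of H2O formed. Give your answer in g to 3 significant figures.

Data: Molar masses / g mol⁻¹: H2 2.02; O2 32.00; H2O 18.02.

n(H2) = 279.0 / 2.02 = 138.1 mol
n(O2) = 2630 / 32.00 = 82.19 mol
n/ν for H2 = 138.1/2 = 69.05
n/ν for O2 = 82.19/1 = 82.19
Smallest n/ν is H2 → limiting reagent.
n(H2O) = (2/2) × 138.1 = 138.1 mol
mass = 138.1 × 18.02 = 2489 g

2490 g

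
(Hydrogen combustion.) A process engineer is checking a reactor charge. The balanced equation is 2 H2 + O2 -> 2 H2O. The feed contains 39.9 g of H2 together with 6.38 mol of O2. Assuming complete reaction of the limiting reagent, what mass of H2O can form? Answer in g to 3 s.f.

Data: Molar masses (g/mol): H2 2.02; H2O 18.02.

n(H2) = 39.90 / 2.02 = 19.75 mol
n(O2) = 6.380 mol
n/ν for H2 = 19.75/2 = 9.875
n/ν for O2 = 6.380/1 = 6.380
Smallest n/ν is O2 → limiting reagent.
n(H2O) = (2/1) × 6.380 = 12.76 mol
mass = 12.76 × 18.02 = 229.9 g

230 g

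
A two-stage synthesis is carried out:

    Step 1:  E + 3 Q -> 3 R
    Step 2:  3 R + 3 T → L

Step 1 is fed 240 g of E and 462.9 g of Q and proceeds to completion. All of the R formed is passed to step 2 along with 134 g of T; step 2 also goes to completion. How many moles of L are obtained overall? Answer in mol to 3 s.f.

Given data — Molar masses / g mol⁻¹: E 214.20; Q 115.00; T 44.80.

0.997 mol

Step 1:
n(E) = 240.0 / 214.20 = 1.120 mol
n(Q) = 462.9 / 115.00 = 4.025 mol
n/ν for E = 1.120/1 = 1.120
n/ν for Q = 4.025/3 = 1.342
Smallest n/ν is E → limiting reagent.
n(R) produced = (3/1) × 1.120 = 3.360 mol
Step 2:
n(R) available = 3.360 mol
n(T) = 134.0 / 44.80 = 2.991 mol
n/ν for R = 3.360/3 = 1.120
n/ν for T = 2.991/3 = 0.9970
Smallest n/ν is T → limiting reagent.
n(L) = (1/3) × 2.991 = 0.9970 mol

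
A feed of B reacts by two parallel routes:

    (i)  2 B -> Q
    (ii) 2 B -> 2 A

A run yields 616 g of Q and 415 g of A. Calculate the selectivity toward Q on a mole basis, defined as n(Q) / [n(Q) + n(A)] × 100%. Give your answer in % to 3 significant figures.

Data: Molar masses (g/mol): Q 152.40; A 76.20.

42.6 %

n(Q) = 616 / 152.40 = 4.042 mol
n(A) = 415 / 76.20 = 5.446 mol
selectivity = 4.042/(4.042+5.446) × 100 = 42.60 %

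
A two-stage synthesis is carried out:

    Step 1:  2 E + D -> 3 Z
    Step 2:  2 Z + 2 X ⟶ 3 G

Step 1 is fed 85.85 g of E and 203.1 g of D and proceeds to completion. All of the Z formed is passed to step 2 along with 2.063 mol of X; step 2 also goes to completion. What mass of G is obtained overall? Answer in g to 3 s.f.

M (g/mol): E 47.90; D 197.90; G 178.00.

Step 1:
n(E) = 85.85 / 47.90 = 1.792 mol
n(D) = 203.1 / 197.90 = 1.026 mol
n/ν for E = 1.792/2 = 0.8960
n/ν for D = 1.026/1 = 1.026
Smallest n/ν is E → limiting reagent.
n(Z) produced = (3/2) × 1.792 = 2.688 mol
Step 2:
n(Z) available = 2.688 mol
n(X) = 2.063 mol
n/ν for Z = 2.688/2 = 1.344
n/ν for X = 2.063/2 = 1.032
Smallest n/ν is X → limiting reagent.
n(G) = (3/2) × 2.063 = 3.095 mol
mass = 3.095 × 178.00 = 550.9 g

551 g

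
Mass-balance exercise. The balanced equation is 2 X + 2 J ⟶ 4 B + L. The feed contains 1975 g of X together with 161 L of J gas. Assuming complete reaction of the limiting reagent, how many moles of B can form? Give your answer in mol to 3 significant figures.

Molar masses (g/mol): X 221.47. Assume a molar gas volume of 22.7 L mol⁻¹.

n(X) = 1975 / 221.47 = 8.918 mol
n(J) = 161.0 / 22.7 = 7.093 mol
n/ν for X = 8.918/2 = 4.459
n/ν for J = 7.093/2 = 3.547
Smallest n/ν is J → limiting reagent.
n(B) = (4/2) × 7.093 = 14.19 mol

14.2 mol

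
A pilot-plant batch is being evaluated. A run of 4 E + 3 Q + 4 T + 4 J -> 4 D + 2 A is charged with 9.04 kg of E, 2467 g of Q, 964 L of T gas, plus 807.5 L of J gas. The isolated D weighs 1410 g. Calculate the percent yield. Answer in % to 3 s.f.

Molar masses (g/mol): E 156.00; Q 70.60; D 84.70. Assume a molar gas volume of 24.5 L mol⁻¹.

50.5 %

n(E) = 9.040×1000 / 156.00 = 57.95 mol
n(Q) = 2467 / 70.60 = 34.94 mol
n(T) = 964.0 / 24.5 = 39.35 mol
n(J) = 807.5 / 24.5 = 32.96 mol
n/ν for E = 57.95/4 = 14.49
n/ν for Q = 34.94/3 = 11.65
n/ν for T = 39.35/4 = 9.838
n/ν for J = 32.96/4 = 8.240
Smallest n/ν is J → limiting reagent.
theoretical n(D) = (4/4) × 32.96 = 32.96 mol → 2792 g
% yield = 1410 / 2792 × 100 = 50.50 %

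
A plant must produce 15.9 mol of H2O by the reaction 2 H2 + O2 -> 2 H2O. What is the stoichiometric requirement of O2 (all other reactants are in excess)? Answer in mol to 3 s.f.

n(H2O) = 15.90 mol
n(O2) = (1/2) × 15.90 = 7.950 mol

7.95 mol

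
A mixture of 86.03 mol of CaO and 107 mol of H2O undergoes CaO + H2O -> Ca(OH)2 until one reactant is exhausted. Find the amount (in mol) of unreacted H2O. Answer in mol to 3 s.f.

21.0 mol

n(CaO) = 86.03 mol
n(H2O) = 107.0 mol
n/ν for CaO = 86.03/1 = 86.03
n/ν for H2O = 107.0/1 = 107.0
Smallest n/ν is CaO → limiting reagent.
H2O consumed = (1/1) × 86.03 = 86.03 mol
H2O remaining = 107.0 − 86.03 = 20.97 mol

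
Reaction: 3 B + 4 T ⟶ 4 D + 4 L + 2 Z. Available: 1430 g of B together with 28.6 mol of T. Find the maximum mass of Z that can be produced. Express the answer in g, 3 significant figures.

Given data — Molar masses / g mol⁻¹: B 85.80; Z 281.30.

3130 g

n(B) = 1430 / 85.80 = 16.67 mol
n(T) = 28.60 mol
n/ν for B = 16.67/3 = 5.557
n/ν for T = 28.60/4 = 7.150
Smallest n/ν is B → limiting reagent.
n(Z) = (2/3) × 16.67 = 11.11 mol
mass = 11.11 × 281.30 = 3125 g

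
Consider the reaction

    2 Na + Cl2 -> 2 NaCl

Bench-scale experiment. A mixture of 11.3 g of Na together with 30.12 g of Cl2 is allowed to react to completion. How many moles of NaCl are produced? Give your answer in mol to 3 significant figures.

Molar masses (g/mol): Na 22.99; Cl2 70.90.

n(Na) = 11.30 / 22.99 = 0.4915 mol
n(Cl2) = 30.12 / 70.90 = 0.4248 mol
n/ν for Na = 0.4915/2 = 0.2458
n/ν for Cl2 = 0.4248/1 = 0.4248
Smallest n/ν is Na → limiting reagent.
n(NaCl) = (2/2) × 0.4915 = 0.4915 mol

0.492 mol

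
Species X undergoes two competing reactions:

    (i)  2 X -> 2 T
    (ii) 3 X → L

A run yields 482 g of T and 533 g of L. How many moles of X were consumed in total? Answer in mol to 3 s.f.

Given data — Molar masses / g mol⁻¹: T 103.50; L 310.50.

9.81 mol

n(T) = 482 / 103.50 = 4.657 mol
n(L) = 533 / 310.50 = 1.717 mol
n(X) via (i) = (2/2)×4.657 = 4.657 mol
n(X) via (ii) = (3/1)×1.717 = 5.151 mol
total n(X) = 4.657 + 5.151 = 9.808 mol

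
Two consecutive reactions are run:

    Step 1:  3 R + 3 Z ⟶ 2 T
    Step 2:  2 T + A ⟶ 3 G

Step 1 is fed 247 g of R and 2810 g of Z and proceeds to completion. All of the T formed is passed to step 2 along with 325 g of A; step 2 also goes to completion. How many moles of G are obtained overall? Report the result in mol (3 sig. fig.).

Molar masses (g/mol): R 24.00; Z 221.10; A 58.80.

Step 1:
n(R) = 247.0 / 24.00 = 10.29 mol
n(Z) = 2810 / 221.10 = 12.71 mol
n/ν → R: 3.430, Z: 4.237; R is limiting.
n(T) produced = (2/3) × 10.29 = 6.860 mol
Step 2:
n(T) available = 6.860 mol
n(A) = 325.0 / 58.80 = 5.527 mol
n/ν → T: 3.430, A: 5.527; T is limiting.
n(G) = (3/2) × 6.860 = 10.29 mol

10.3 mol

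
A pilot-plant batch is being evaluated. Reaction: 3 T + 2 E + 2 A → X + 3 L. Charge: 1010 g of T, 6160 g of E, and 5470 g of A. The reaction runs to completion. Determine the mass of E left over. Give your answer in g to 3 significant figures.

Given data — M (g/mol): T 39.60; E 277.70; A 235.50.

1440 g

n(T) = 1010 / 39.60 = 25.51 mol
n(E) = 6160 / 277.70 = 22.18 mol
n(A) = 5470 / 235.50 = 23.23 mol
n/ν → T: 8.503, E: 11.09, A: 11.62; T is limiting.
E consumed = (2/3) × 25.51 = 17.01 mol
E remaining = 22.18 − 17.01 = 5.170 mol
mass = 5.170 × 277.70 = 1436 g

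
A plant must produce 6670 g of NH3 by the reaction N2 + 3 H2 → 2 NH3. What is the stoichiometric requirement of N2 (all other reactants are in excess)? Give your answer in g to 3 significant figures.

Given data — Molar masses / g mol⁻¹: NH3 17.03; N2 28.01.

5490 g

n(NH3) = 6670 / 17.03 = 391.7 mol
n(N2) = (1/2) × 391.7 = 195.9 mol
mass = 195.9 × 28.01 = 5487 g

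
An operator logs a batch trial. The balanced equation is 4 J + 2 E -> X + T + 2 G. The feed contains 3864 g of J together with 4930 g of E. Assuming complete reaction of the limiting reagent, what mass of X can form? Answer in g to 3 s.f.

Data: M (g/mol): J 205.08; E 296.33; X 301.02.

1420 g

n(J) = 3864 / 205.08 = 18.84 mol
n(E) = 4930 / 296.33 = 16.64 mol
n/ν for J = 18.84/4 = 4.710
n/ν for E = 16.64/2 = 8.320
Smallest n/ν is J → limiting reagent.
n(X) = (1/4) × 18.84 = 4.710 mol
mass = 4.710 × 301.02 = 1418 g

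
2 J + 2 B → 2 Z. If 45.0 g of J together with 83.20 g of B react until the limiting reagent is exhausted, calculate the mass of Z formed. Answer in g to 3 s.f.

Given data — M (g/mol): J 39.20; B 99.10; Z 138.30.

n(J) = 45.00 / 39.20 = 1.148 mol
n(B) = 83.20 / 99.10 = 0.8396 mol
n/ν for J = 1.148/2 = 0.5740
n/ν for B = 0.8396/2 = 0.4198
Smallest n/ν is B → limiting reagent.
n(Z) = (2/2) × 0.8396 = 0.8396 mol
mass = 0.8396 × 138.30 = 116.1 g

116 g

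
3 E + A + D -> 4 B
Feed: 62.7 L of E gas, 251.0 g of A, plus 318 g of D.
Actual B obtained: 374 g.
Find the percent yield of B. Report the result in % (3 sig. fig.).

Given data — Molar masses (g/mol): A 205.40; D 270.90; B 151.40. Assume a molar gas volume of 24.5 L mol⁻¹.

72.4 %

n(E) = 62.70 / 24.5 = 2.559 mol
n(A) = 251.0 / 205.40 = 1.222 mol
n(D) = 318.0 / 270.90 = 1.174 mol
n/ν for E = 2.559/3 = 0.8530
n/ν for A = 1.222/1 = 1.222
n/ν for D = 1.174/1 = 1.174
Smallest n/ν is E → limiting reagent.
theoretical n(B) = (4/3) × 2.559 = 3.412 mol → 516.6 g
% yield = 374 / 516.6 × 100 = 72.40 %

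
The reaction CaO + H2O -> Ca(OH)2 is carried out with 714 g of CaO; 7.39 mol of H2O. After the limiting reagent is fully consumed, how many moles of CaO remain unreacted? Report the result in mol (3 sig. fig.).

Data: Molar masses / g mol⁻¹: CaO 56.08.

5.34 mol

n(CaO) = 714.0 / 56.08 = 12.73 mol
n(H2O) = 7.390 mol
n/ν → CaO: 12.73, H2O: 7.390; H2O is limiting.
CaO consumed = (1/1) × 7.390 = 7.390 mol
CaO remaining = 12.73 − 7.390 = 5.340 mol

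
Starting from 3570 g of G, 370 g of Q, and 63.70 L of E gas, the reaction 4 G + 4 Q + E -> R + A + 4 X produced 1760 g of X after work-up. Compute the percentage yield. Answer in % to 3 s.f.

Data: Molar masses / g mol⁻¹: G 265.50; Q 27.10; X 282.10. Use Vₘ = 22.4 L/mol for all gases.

n(G) = 3570 / 265.50 = 13.45 mol
n(Q) = 370.0 / 27.10 = 13.65 mol
n(E) = 63.70 / 22.4 = 2.844 mol
n/ν → G: 3.363, Q: 3.413, E: 2.844; E is limiting.
theoretical n(X) = (4/1) × 2.844 = 11.38 mol → 3210 g
% yield = 1760 / 3210 × 100 = 54.83 %

54.8 %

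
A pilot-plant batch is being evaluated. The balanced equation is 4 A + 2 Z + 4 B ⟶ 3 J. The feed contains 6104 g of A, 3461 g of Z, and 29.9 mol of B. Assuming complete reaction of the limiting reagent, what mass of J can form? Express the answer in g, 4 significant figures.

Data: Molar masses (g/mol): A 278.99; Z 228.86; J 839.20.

13770 g

n(A) = 6104 / 278.99 = 21.88 mol
n(Z) = 3461 / 228.86 = 15.12 mol
n(B) = 29.90 mol
n/ν for A = 21.88/4 = 5.470
n/ν for Z = 15.12/2 = 7.560
n/ν for B = 29.90/4 = 7.475
Smallest n/ν is A → limiting reagent.
n(J) = (3/4) × 21.88 = 16.41 mol
mass = 16.41 × 839.20 = 13770 g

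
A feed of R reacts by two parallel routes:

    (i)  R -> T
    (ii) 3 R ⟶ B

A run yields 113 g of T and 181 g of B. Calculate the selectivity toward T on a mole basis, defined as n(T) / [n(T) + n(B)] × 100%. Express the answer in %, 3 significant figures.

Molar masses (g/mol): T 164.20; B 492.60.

n(T) = 113 / 164.20 = 0.6882 mol
n(B) = 181 / 492.60 = 0.3674 mol
selectivity = 0.6882/(0.6882+0.3674) × 100 = 65.20 %

65.2 %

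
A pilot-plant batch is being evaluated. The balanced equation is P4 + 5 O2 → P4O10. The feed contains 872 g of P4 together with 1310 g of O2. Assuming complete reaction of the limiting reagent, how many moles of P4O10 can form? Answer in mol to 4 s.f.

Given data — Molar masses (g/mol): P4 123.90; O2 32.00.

n(P4) = 872.0 / 123.90 = 7.038 mol
n(O2) = 1310 / 32.00 = 40.94 mol
n/ν → P4: 7.038, O2: 8.188; P4 is limiting.
n(P4O10) = (1/1) × 7.038 = 7.038 mol

7.038 mol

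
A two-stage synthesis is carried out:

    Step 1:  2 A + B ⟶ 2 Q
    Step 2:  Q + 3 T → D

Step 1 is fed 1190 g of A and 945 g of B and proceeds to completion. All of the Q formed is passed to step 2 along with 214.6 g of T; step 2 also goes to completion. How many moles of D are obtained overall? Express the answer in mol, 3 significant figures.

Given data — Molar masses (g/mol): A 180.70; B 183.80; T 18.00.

Step 1:
n(A) = 1190 / 180.70 = 6.586 mol
n(B) = 945.0 / 183.80 = 5.141 mol
n/ν for A = 6.586/2 = 3.293
n/ν for B = 5.141/1 = 5.141
Smallest n/ν is A → limiting reagent.
n(Q) produced = (2/2) × 6.586 = 6.586 mol
Step 2:
n(Q) available = 6.586 mol
n(T) = 214.6 / 18.00 = 11.92 mol
n/ν for Q = 6.586/1 = 6.586
n/ν for T = 11.92/3 = 3.973
Smallest n/ν is T → limiting reagent.
n(D) = (1/3) × 11.92 = 3.973 mol

3.97 mol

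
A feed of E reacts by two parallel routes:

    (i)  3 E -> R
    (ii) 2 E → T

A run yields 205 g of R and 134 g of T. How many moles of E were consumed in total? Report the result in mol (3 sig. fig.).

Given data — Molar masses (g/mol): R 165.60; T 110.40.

n(R) = 205 / 165.60 = 1.238 mol
n(T) = 134 / 110.40 = 1.214 mol
n(E) via (i) = (3/1)×1.238 = 3.714 mol
n(E) via (ii) = (2/1)×1.214 = 2.428 mol
total n(E) = 3.714 + 2.428 = 6.142 mol

6.14 mol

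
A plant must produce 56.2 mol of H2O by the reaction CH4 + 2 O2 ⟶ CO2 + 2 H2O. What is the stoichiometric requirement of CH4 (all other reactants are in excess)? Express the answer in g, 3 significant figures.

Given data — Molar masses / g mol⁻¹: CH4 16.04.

n(H2O) = 56.20 mol
n(CH4) = (1/2) × 56.20 = 28.10 mol
mass = 28.10 × 16.04 = 450.7 g

451 g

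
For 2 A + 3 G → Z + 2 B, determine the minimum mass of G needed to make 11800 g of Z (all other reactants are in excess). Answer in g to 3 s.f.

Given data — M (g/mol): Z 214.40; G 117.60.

19400 g

n(Z) = 11800 / 214.40 = 55.04 mol
n(G) = (3/1) × 55.04 = 165.1 mol
mass = 165.1 × 117.60 = 19420 g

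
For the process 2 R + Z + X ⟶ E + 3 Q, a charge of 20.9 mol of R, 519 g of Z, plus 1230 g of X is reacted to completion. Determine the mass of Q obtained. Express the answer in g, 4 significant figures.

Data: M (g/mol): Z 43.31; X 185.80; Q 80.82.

1605 g

n(R) = 20.90 mol
n(Z) = 519.0 / 43.31 = 11.98 mol
n(X) = 1230 / 185.80 = 6.620 mol
n/ν → R: 10.45, Z: 11.98, X: 6.620; X is limiting.
n(Q) = (3/1) × 6.620 = 19.86 mol
mass = 19.86 × 80.82 = 1605 g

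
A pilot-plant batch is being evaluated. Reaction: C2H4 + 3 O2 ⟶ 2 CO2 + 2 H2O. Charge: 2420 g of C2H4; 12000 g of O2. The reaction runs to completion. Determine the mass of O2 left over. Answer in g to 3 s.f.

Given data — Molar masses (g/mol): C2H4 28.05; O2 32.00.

n(C2H4) = 2420 / 28.05 = 86.27 mol
n(O2) = 12000 / 32.00 = 375.0 mol
n/ν for C2H4 = 86.27/1 = 86.27
n/ν for O2 = 375.0/3 = 125.0
Smallest n/ν is C2H4 → limiting reagent.
O2 consumed = (3/1) × 86.27 = 258.8 mol
O2 remaining = 375.0 − 258.8 = 116.2 mol
mass = 116.2 × 32.00 = 3718 g

3720 g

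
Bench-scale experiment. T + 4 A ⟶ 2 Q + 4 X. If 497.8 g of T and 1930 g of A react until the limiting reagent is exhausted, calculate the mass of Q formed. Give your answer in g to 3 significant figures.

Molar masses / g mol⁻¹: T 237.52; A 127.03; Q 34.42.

n(T) = 497.8 / 237.52 = 2.096 mol
n(A) = 1930 / 127.03 = 15.19 mol
n/ν → T: 2.096, A: 3.798; T is limiting.
n(Q) = (2/1) × 2.096 = 4.192 mol
mass = 4.192 × 34.42 = 144.3 g

144 g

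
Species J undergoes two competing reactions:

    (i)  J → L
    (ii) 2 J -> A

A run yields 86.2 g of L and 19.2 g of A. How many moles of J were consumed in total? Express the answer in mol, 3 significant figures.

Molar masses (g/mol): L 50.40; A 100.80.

n(L) = 86.2 / 50.40 = 1.710 mol
n(A) = 19.2 / 100.80 = 0.1905 mol
n(J) via (i) = (1/1)×1.710 = 1.710 mol
n(J) via (ii) = (2/1)×0.1905 = 0.3810 mol
total n(J) = 1.710 + 0.3810 = 2.091 mol

2.09 mol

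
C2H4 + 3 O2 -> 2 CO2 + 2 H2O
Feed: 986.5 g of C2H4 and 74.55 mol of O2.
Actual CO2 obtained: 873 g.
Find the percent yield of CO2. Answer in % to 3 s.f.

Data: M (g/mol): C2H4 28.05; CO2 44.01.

39.9 %

n(C2H4) = 986.5 / 28.05 = 35.17 mol
n(O2) = 74.55 mol
n/ν for C2H4 = 35.17/1 = 35.17
n/ν for O2 = 74.55/3 = 24.85
Smallest n/ν is O2 → limiting reagent.
theoretical n(CO2) = (2/3) × 74.55 = 49.70 mol → 2187 g
% yield = 873 / 2187 × 100 = 39.92 %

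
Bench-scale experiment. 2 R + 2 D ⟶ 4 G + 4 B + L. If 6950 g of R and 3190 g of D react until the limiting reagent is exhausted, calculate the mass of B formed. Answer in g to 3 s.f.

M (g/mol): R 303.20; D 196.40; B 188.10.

n(R) = 6950 / 303.20 = 22.92 mol
n(D) = 3190 / 196.40 = 16.24 mol
n/ν for R = 22.92/2 = 11.46
n/ν for D = 16.24/2 = 8.120
Smallest n/ν is D → limiting reagent.
n(B) = (4/2) × 16.24 = 32.48 mol
mass = 32.48 × 188.10 = 6109 g

6110 g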